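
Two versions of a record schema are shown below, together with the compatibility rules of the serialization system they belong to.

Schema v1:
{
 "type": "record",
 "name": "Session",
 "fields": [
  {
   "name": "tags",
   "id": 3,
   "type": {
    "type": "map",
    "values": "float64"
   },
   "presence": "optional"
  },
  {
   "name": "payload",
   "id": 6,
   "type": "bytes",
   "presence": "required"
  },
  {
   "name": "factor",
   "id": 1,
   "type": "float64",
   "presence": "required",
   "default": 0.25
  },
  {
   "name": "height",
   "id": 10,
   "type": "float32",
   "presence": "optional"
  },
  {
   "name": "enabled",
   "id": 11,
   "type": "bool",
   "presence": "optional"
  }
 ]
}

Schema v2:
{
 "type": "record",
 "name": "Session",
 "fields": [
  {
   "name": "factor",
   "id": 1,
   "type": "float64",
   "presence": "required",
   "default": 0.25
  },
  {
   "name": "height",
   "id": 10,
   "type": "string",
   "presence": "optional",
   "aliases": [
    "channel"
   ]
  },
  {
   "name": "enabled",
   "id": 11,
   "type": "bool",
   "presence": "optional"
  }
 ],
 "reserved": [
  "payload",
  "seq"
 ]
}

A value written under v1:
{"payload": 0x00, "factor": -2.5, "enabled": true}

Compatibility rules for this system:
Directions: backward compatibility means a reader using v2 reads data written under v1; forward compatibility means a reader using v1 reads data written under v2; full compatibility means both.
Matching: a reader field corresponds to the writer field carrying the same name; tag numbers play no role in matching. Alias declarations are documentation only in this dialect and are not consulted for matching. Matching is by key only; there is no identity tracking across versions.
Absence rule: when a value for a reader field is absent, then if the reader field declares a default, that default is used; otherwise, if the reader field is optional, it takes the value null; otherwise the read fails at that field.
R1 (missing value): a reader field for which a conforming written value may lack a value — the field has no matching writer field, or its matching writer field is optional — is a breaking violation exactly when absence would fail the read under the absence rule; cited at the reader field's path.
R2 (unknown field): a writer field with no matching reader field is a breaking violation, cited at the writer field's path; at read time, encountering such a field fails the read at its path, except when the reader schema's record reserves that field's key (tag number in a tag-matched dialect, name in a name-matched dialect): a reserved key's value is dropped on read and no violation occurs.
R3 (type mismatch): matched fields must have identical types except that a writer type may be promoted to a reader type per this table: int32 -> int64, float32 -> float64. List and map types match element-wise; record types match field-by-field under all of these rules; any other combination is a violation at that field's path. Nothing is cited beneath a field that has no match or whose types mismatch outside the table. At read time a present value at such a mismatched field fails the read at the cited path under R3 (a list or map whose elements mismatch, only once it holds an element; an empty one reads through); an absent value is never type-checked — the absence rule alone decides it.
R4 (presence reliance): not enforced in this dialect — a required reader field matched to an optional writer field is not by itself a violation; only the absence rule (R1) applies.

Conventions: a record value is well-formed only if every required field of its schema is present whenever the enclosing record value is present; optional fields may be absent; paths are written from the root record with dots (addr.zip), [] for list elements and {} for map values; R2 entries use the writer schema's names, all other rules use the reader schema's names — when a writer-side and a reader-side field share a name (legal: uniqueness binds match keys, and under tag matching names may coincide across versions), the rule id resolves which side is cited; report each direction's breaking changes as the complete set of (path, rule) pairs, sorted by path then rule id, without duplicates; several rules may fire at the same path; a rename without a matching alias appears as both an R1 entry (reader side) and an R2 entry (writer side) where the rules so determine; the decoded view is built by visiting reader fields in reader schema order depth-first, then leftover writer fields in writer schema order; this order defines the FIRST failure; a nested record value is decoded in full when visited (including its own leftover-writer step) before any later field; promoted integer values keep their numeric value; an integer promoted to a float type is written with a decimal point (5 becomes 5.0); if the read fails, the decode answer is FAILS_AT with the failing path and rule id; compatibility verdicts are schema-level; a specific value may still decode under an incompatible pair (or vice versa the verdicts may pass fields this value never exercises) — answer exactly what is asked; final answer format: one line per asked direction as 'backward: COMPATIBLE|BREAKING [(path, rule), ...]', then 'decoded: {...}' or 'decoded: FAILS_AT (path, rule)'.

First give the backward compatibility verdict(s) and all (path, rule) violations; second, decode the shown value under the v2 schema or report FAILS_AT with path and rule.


backward: BREAKING [(height, R3), (tags, R2)]; decoded: {"factor": -2.5, "height": null, "enabled": true}

in Session below, arrows point writer -> reader
backward analysis of Session with v2 as reader and v1 as writer:
  factor <- factor (float64 -> float64, writer required)
  height <- height (float32 -> string, writer optional)
  enabled <- enabled (bool -> bool, writer optional)
  writer field tags has no reader counterpart
  writer field payload has no reader counterpart
  breaking: (height, R3)
  breaking: (tags, R2)
  => backward: BREAKING (2)
migrating the Session value to v2:
  factor := -2.5
  height := null (missing; optional => null)
  enabled := true
  writer payload: reserved -> dropped
  => decoded: {"factor": -2.5, "height": null, "enabled": true}


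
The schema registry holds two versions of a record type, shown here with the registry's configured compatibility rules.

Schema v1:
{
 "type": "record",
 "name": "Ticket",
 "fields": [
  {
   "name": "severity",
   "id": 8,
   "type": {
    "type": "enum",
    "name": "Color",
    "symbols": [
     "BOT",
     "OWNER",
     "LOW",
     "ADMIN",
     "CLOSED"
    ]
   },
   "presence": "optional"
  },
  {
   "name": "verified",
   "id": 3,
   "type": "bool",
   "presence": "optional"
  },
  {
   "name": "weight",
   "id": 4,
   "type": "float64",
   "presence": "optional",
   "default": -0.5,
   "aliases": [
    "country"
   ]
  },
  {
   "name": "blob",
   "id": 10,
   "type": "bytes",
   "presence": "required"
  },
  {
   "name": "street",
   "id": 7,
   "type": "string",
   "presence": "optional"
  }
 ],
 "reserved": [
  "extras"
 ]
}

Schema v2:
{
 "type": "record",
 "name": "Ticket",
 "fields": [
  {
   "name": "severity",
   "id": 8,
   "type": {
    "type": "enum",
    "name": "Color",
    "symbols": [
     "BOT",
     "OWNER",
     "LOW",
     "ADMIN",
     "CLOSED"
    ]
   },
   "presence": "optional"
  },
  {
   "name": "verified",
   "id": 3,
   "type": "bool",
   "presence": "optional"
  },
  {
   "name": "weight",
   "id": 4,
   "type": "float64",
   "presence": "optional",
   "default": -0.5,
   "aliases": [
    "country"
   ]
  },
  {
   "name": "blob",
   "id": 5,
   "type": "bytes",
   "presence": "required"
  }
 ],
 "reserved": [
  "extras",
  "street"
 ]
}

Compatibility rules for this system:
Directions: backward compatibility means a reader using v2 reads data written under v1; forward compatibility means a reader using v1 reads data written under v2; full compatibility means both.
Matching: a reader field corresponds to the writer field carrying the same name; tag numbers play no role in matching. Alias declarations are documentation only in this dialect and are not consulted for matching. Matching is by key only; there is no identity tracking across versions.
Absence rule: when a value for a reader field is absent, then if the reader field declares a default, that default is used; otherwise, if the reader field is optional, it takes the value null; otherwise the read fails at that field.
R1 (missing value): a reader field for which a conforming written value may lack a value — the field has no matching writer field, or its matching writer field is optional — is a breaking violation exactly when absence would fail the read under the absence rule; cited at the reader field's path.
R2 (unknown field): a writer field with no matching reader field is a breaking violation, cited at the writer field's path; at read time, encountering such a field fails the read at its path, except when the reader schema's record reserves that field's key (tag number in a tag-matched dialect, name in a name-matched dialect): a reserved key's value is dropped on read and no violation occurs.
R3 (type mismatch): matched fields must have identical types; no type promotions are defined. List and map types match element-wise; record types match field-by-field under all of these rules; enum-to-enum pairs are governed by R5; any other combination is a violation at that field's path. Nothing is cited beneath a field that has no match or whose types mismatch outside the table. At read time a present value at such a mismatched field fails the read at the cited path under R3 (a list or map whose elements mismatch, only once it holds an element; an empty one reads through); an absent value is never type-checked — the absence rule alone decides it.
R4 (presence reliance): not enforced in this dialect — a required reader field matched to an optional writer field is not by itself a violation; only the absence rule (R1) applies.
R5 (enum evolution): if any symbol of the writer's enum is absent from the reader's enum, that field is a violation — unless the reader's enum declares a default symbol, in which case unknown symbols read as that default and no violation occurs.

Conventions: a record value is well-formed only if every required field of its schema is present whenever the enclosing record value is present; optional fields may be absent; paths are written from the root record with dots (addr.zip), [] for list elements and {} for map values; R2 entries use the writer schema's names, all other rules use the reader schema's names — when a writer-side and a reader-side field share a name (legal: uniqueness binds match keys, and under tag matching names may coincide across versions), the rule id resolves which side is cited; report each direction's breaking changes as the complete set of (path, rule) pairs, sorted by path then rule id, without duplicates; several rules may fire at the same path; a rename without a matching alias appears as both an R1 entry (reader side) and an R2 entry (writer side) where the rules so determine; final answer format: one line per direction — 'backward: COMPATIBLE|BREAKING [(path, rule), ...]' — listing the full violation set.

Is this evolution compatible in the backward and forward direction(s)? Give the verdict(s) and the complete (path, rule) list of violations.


in Ticket below, arrows point writer -> reader
backward on Ticket — v2 reading data written by v1:
  severity <- severity (Color -> Color, writer optional)
  verified <- verified (bool -> bool, writer optional)
  weight <- weight (float64 -> float64, writer optional)
  blob <- blob (bytes -> bytes, writer required)
  writer field street has no reader counterpart
  => backward: COMPATIBLE
forward on Ticket — v1 reading data written by v2:
  severity <- severity (Color -> Color, writer optional)
  verified <- verified (bool -> bool, writer optional)
  weight <- weight (float64 -> float64, writer optional)
  blob <- blob (bytes -> bytes, writer required)
  street: no writer-side match
  => forward: COMPATIBLE

backward: COMPATIBLE []; forward: COMPATIBLE []


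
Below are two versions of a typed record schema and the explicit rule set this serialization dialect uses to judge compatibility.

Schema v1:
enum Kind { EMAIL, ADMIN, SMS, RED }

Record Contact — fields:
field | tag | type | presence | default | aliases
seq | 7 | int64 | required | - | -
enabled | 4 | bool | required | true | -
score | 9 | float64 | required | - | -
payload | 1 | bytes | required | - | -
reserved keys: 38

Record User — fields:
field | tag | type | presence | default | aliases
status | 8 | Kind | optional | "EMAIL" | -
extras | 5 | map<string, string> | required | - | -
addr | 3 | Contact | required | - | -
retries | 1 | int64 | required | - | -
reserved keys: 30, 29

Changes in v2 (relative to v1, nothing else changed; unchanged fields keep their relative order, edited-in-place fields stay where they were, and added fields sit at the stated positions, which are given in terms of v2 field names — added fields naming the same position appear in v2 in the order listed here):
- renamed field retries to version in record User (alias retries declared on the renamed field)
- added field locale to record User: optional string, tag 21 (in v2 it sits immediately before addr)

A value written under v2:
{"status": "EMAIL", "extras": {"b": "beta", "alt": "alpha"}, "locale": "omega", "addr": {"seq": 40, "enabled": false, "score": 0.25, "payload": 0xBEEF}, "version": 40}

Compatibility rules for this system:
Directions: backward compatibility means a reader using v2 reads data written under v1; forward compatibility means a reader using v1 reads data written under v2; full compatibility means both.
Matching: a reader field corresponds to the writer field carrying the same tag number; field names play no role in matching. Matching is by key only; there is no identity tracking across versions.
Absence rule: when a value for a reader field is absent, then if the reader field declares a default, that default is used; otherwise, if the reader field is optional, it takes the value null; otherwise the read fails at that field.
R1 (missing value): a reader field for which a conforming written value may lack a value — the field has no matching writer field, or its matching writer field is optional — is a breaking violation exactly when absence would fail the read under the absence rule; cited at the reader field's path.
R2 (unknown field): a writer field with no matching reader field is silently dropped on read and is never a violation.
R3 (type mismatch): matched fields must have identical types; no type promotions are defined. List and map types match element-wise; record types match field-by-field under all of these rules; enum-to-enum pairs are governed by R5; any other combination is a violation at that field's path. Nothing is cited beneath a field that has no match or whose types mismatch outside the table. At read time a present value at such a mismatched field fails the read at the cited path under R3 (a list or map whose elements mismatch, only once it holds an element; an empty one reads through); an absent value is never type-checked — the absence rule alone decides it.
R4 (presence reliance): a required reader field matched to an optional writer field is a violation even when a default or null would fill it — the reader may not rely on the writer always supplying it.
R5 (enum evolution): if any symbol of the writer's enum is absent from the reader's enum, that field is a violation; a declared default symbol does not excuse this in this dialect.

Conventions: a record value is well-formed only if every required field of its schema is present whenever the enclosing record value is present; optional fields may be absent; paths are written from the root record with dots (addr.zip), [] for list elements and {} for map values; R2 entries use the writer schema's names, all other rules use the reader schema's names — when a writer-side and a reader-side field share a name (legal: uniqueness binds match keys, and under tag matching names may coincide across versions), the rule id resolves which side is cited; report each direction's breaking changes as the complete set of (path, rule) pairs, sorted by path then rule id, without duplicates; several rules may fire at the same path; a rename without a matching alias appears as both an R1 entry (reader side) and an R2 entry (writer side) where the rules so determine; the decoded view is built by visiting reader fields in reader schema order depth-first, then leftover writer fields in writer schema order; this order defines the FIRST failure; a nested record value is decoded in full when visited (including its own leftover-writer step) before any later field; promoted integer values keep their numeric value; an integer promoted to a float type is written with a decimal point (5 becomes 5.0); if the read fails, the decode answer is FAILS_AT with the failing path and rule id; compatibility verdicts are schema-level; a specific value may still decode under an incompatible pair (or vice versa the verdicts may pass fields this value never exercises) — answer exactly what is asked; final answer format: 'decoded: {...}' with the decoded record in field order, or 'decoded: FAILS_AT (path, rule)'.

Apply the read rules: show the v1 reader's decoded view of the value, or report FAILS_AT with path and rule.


in User below, arrows point writer -> reader
decoding the User value with the v1 reader:
  status := "EMAIL"
  extras := {"b": "beta", "alt": "alpha"}
  addr.seq := 40
  addr.enabled := false
  addr.score := 0.25
  addr.payload := 0xBEEF
  retries := 40 (from writer version)
  writer locale: unknown -> dropped
  => decoded: {"status": "EMAIL", "extras": {"b": "beta", "alt": "alpha"}, "addr": {"seq": 40, "enabled": false, "score": 0.25, "payload": 0xBEEF}, "retries": 40}
the rest of the User diff is inert for this question:
  renamed field retries to version in record User (alias retries declared on the renamed field) -> inert under this dialect — no rule fires on User and the result does not move
  added field locale to record User: optional string, tag 21 (in v2 it sits immediately before addr) -> inert under this dialect — no rule fires on User and the result does not move

decoded: {"status": "EMAIL", "extras": {"b": "beta", "alt": "alpha"}, "addr": {"seq": 40, "enabled": false, "score": 0.25, "payload": 0xBEEF}, "retries": 40}


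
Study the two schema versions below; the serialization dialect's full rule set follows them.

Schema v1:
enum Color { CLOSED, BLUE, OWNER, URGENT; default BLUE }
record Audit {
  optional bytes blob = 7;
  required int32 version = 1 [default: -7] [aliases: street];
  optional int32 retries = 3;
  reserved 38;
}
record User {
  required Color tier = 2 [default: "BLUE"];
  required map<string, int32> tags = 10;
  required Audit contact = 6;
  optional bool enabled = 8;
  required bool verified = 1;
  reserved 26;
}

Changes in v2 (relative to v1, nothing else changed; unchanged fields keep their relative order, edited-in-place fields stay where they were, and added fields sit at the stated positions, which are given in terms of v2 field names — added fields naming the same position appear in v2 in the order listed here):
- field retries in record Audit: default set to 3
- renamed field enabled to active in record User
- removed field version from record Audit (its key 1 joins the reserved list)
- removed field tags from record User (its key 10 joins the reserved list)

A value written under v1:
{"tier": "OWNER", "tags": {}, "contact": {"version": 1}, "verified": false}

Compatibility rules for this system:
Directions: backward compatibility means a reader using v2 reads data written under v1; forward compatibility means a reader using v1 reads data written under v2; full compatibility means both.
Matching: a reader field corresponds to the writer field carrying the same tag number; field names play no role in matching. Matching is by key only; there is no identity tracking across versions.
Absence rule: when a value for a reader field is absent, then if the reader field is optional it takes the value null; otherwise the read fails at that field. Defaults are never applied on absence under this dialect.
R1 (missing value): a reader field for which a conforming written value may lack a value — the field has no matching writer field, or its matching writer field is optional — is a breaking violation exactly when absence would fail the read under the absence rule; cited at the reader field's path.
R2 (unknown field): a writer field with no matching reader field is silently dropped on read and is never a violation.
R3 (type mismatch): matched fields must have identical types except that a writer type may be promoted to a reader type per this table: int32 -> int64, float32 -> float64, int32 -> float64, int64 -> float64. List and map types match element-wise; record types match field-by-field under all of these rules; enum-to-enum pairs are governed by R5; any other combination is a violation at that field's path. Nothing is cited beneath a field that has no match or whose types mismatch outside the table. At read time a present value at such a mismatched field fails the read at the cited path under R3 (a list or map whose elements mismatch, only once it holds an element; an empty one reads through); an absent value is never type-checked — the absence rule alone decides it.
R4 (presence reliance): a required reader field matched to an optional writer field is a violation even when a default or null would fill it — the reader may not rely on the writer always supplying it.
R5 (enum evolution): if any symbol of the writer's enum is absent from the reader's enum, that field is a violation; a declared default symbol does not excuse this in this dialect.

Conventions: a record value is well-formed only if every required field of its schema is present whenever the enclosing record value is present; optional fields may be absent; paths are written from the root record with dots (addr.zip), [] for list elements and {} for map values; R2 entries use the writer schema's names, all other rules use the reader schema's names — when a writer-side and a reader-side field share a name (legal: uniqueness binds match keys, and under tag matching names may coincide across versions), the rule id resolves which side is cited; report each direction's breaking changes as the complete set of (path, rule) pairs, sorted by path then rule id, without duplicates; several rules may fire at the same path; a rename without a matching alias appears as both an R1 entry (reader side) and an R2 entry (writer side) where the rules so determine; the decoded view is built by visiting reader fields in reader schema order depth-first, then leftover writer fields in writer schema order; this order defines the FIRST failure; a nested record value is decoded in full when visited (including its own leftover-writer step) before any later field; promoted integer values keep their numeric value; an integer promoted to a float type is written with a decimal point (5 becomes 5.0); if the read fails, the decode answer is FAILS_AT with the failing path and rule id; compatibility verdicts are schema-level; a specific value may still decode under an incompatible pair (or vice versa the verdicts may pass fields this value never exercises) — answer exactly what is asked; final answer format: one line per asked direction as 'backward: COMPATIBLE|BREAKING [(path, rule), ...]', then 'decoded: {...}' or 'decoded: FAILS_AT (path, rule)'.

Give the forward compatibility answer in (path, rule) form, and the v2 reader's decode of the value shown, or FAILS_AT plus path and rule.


forward: BREAKING [(contact.version, R1), (tags, R1)]; decoded: {"tier": "OWNER", "contact": {"blob": null, "retries": null}, "active": null, "verified": false}

in User below, arrows point writer -> reader
forward pass over User, reader schema v1, writer schema v2:
  tier: paired with writer tier (Color -> Color; writer required)
  tags: no writer match
  contact: paired with writer contact (Audit -> Audit; writer required)
  enabled: paired with writer active (bool -> bool; writer optional)
  verified: paired with writer verified (bool -> bool; writer required)
  contact.blob: paired with writer contact.blob (bytes -> bytes; writer optional)
  contact.version: no writer match
  contact.retries: paired with writer contact.retries (int32 -> int32; writer optional)
  rule R1 violated at contact.version
  rule R1 violated at tags
  => 2 violation(s): forward is BREAKING for User
decode (reader v2):
  tier := "OWNER"
  contact.blob := null (absent, optional -> null)
  contact.retries := null (absent, optional -> null)
  writer contact.version: unknown -> dropped
  active := null (absent, optional -> null)
  verified := false
  writer tags: unknown -> dropped
  => decoded: {"tier": "OWNER", "contact": {"blob": null, "retries": null}, "active": null, "verified": false}
the other User changes do not affect what is asked:
  field retries in record Audit: default set to 3 -> fires no rule on User, leaving the asked answer as it is


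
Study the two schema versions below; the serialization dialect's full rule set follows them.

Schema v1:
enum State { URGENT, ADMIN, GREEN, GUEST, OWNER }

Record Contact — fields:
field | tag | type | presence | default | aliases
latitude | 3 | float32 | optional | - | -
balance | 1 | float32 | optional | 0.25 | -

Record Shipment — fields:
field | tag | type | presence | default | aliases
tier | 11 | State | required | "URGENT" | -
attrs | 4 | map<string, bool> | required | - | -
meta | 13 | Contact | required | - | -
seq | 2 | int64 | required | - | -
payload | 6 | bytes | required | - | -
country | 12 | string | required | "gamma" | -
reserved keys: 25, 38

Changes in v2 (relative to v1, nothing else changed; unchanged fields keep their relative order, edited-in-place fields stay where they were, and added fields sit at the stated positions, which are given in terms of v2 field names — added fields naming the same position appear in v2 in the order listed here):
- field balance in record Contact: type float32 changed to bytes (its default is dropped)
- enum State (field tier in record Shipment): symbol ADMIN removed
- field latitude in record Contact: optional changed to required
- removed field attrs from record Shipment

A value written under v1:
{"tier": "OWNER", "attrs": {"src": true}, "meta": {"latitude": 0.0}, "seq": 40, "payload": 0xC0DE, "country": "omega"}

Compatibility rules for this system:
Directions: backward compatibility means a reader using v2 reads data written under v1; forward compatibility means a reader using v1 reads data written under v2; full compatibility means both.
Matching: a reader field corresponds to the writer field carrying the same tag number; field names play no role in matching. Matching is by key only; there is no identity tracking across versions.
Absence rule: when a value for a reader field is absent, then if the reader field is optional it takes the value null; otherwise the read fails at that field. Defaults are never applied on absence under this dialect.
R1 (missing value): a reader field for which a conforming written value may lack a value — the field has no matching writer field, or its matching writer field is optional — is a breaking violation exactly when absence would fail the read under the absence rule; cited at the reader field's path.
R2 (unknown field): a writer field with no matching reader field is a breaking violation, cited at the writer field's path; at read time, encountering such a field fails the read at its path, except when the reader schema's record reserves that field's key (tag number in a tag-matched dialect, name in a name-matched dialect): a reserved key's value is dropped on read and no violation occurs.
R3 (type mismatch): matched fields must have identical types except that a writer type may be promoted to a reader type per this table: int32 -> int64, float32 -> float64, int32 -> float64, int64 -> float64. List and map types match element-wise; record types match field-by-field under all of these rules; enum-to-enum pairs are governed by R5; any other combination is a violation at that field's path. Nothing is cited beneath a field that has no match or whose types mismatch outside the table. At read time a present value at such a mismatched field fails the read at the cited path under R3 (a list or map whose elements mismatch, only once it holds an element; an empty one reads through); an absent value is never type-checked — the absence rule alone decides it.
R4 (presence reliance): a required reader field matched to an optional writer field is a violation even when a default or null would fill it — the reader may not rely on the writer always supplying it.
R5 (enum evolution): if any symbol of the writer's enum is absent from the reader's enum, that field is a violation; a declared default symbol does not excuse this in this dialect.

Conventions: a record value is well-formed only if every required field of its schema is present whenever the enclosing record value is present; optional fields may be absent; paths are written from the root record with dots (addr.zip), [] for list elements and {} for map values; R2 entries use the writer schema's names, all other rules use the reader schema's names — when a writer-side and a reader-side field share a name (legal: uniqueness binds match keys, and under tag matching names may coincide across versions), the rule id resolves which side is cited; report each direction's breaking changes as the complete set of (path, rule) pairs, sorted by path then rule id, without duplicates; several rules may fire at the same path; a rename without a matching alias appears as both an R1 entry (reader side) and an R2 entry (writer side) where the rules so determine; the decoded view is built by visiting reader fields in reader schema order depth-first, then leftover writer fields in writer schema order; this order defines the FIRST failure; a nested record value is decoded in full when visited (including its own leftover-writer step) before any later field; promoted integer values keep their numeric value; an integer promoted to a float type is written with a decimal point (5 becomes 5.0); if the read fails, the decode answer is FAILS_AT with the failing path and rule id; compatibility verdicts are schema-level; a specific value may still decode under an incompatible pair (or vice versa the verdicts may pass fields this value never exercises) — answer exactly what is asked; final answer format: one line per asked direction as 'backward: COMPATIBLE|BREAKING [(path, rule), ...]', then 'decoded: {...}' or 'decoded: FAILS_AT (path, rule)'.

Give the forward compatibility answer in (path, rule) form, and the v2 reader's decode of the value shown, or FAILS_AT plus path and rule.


forward: BREAKING [(attrs, R1), (meta.balance, R3)]; decoded: FAILS_AT (attrs, R2)

each type pair in Shipment: writer, then reader
forward pass over Shipment, reader schema v1, writer schema v2:
  tier: State -> State, writer required; from tier
  attrs: no writer match
  meta: Contact -> Contact, writer required; from meta
  seq: int64 -> int64, writer required; from seq
  payload: bytes -> bytes, writer required; from payload
  country: string -> string, writer required; from country
  meta.latitude: float32 -> float32, writer required; from meta.latitude
  meta.balance: bytes -> float32, writer optional; from meta.balance
  breaking: (attrs, R1)
  breaking: (meta.balance, R3)
  => 2 violation(s): forward is BREAKING for Shipment
decode (reader v2):
  tier := "OWNER"
  meta.latitude := 0.0
  meta.balance := null (not supplied -> null)
  seq := 40
  payload := 0xC0DE
  country := "omega"
  read fails at attrs under R2 (unknown field)
  => FAILS_AT (attrs, R2)
remaining Shipment differences; none change what is asked:
  enum State (field tier in record Shipment): symbol ADMIN removed -> its effect on Shipment is confined to the backward direction, not asked
  field latitude in record Contact: optional changed to required -> its effect on Shipment is confined to the backward direction, not asked


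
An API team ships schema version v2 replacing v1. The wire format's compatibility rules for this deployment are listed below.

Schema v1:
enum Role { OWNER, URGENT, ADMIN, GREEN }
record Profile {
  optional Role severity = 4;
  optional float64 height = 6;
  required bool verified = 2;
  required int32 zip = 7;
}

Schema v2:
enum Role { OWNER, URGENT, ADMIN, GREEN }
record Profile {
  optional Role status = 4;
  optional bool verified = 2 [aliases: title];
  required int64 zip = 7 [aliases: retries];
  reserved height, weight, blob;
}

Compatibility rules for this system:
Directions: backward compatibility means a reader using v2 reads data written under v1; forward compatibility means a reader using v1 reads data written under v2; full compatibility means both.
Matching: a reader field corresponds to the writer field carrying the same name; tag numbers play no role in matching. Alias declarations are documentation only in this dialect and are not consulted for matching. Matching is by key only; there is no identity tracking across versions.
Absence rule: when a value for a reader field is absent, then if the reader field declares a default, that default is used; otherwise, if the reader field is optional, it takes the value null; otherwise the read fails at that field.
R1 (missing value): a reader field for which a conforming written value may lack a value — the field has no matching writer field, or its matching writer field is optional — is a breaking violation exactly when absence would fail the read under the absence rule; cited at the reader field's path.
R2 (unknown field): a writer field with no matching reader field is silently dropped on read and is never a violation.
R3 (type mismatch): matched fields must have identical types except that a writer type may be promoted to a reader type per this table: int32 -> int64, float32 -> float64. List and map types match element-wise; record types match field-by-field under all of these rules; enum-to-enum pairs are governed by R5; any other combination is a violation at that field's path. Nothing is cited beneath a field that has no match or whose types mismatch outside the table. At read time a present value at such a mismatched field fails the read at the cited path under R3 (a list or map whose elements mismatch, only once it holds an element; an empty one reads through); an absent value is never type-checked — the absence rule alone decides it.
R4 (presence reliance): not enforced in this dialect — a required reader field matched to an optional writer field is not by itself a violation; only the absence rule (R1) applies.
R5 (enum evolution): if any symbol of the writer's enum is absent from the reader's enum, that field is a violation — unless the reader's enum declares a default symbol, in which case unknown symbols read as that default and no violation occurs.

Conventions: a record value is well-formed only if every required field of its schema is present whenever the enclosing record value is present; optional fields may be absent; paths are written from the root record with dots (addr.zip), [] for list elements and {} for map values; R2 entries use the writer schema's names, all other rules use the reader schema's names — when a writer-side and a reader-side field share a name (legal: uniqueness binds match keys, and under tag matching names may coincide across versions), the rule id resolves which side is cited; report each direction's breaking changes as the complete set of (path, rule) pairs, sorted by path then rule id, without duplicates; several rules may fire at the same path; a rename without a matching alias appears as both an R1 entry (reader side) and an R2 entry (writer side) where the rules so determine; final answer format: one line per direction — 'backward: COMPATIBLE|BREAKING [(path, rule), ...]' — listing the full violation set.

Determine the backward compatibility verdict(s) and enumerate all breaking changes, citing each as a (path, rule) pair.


each type pair in Profile: writer, then reader
backward pass over Profile, reader schema v2, writer schema v1:
  status: no writer match
  verified: paired with writer verified (bool -> bool; writer required)
  zip: paired with writer zip (int32 -> int64; writer required)
  writer field severity has no reader counterpart
  writer field height has no reader counterpart
  => backward verdict for Profile: COMPATIBLE, no violations
the other Profile changes do not affect what is asked:
  removed field height from record Profile (its key "height" joins the reserved list) -> no rule fires on it in Profile's dialect; the asked verdict holds
  renamed field severity to status in record Profile -> no rule fires on it in Profile's dialect; the asked verdict holds
  field zip in record Profile: type int32 changed to int64 -> its effect on Profile is confined to the forward direction, not asked
  field verified in record Profile: required changed to optional -> its effect on Profile is confined to the forward direction, not asked

backward: COMPATIBLE []


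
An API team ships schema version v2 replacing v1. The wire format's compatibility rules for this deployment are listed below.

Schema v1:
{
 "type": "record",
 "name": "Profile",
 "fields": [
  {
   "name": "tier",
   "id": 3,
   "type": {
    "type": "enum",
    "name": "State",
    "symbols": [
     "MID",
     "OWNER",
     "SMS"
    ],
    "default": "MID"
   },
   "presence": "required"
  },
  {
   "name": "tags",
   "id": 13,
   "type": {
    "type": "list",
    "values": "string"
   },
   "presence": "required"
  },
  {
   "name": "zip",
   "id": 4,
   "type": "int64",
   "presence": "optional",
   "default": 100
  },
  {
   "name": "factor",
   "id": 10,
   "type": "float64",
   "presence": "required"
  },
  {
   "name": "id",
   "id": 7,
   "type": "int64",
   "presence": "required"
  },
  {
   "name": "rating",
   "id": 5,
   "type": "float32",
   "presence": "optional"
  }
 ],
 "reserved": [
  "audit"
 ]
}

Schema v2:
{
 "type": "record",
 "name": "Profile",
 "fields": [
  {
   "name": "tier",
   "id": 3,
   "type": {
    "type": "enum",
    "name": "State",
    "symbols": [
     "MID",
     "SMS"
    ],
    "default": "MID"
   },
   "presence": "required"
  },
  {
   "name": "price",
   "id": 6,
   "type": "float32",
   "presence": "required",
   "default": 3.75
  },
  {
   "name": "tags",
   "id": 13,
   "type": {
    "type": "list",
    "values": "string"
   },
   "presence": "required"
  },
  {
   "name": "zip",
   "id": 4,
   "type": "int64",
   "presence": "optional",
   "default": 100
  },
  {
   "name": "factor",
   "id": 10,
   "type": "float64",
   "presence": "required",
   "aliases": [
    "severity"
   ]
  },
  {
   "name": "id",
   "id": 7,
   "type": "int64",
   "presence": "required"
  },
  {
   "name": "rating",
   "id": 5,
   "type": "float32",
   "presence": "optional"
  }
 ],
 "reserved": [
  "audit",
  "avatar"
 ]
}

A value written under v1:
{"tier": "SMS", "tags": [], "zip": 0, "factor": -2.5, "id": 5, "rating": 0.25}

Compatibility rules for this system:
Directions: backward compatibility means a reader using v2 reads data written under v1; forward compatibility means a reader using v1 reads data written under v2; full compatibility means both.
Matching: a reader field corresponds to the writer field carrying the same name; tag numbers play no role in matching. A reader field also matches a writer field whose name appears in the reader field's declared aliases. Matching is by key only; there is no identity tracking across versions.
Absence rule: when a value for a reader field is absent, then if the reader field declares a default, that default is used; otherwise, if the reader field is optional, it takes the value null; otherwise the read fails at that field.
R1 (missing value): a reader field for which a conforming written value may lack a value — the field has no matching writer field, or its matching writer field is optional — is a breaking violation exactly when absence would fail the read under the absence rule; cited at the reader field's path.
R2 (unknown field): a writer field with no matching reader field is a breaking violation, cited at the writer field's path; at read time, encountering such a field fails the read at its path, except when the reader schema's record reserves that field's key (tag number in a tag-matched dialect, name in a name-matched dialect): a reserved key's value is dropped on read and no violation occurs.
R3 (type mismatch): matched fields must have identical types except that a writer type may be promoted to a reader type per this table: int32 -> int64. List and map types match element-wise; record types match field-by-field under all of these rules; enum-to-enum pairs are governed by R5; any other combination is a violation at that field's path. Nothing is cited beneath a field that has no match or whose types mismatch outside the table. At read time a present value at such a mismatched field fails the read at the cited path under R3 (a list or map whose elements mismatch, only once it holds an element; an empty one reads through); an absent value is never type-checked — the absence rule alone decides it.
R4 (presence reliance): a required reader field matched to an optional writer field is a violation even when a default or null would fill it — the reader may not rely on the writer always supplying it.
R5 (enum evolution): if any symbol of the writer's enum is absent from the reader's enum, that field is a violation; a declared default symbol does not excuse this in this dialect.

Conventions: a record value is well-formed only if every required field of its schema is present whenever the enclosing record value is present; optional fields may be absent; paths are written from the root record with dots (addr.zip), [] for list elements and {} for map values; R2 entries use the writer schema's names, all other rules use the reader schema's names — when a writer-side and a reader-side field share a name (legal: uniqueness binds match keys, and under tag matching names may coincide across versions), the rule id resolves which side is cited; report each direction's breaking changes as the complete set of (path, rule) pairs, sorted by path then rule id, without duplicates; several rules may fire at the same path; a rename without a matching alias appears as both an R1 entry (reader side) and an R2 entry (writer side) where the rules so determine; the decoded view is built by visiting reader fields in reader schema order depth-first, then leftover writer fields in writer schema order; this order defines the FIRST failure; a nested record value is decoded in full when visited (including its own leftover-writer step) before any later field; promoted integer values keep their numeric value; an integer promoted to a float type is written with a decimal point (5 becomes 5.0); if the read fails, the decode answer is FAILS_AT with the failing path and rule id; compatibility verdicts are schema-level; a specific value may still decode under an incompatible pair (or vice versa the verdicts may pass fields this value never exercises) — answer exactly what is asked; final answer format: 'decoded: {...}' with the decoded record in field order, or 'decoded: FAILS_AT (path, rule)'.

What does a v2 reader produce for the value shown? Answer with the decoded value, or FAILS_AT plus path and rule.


arrows below run writer -> reader for Profile
migrating the Profile value to v2:
  tier := "SMS"
  price := 3.75 (absent -> default)
  tags := []
  zip := 0
  factor := -2.5
  id := 5
  rating := 0.25
  => decoded: {"tier": "SMS", "price": 3.75, "tags": [], "zip": 0, "factor": -2.5, "id": 5, "rating": 0.25}
diffs on Profile not affecting the asked answer:
  enum State (field tier in record Profile): symbol OWNER removed -> affects the rule determinations only; this particular Profile value decodes identically

decoded: {"tier": "SMS", "price": 3.75, "tags": [], "zip": 0, "factor": -2.5, "id": 5, "rating": 0.25}
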